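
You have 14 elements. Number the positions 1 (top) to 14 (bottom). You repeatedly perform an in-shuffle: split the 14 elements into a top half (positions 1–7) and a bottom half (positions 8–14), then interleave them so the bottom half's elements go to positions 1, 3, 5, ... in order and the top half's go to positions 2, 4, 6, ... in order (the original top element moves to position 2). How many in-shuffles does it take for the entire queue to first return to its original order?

The in-shuffle permutes the 14 positions with cycle lengths [2, 4, 4, 4].
Every element is home exactly when every cycle has completed a whole number of laps, i.e. after lcm(2, 4) = 4 in-shuffles.

4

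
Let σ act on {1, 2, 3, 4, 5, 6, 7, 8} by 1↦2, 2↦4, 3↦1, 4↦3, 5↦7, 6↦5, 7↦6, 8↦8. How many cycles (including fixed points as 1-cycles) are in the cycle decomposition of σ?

3

Cycle decomposition: (1 2 4 3) (5 7 6) (8).
3 cycles.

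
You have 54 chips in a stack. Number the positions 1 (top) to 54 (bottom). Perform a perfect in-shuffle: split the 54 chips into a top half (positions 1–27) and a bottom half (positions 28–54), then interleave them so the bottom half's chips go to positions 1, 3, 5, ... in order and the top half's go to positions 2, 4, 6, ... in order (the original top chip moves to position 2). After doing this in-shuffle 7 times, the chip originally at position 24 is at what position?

Track the chip's position through each in-shuffle:
24 → 48 → 41 → 27 → 54 → 53 → 51 → 47

47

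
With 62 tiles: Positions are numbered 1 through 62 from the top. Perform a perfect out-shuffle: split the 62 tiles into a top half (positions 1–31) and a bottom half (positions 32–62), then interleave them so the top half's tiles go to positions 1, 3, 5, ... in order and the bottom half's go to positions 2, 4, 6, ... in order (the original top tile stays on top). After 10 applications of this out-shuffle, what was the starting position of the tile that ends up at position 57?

53

Work backwards from position 57, undoing one out-shuffle at a time:
57 ← 29 ← 15 ← 8 ← 35 ← 18 ← 40 ← 51 ← 26 ← 44 ← 53
So the tile now at position 57 started at position 53.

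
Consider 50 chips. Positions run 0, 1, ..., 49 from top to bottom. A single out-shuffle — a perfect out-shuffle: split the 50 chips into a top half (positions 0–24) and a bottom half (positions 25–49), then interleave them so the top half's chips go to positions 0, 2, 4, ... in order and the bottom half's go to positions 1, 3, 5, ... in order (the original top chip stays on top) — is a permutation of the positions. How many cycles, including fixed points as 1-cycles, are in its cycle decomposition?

Trace each unvisited position around until it returns:
(0) (1 2 4 8 16 32 ... len 21) (3 6 12 24 48 47 ... len 21) (7 14 28) (21 42 35) (49)
6 cycles in total.

6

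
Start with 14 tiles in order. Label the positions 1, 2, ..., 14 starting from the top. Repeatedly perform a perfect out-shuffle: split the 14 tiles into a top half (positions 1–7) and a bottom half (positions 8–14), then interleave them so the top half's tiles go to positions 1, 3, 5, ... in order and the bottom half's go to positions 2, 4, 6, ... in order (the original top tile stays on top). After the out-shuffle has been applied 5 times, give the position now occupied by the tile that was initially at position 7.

Track the tile's position through each out-shuffle:
7 → 13 → 12 → 10 → 6 → 11

11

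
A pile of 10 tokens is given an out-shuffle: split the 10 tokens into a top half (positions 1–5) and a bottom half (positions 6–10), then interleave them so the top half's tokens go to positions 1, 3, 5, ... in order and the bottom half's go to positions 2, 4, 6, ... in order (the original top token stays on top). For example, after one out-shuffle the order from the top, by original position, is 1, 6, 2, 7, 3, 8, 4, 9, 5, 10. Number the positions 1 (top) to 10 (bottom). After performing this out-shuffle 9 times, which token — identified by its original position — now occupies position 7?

Work backwards from position 7, undoing one out-shuffle at a time:
7 ← 4 ← 7 ← 4 ← 7 ← 4 ← 7 ← 4 ← 7 ← 4
So the token now at position 7 started at position 4.

4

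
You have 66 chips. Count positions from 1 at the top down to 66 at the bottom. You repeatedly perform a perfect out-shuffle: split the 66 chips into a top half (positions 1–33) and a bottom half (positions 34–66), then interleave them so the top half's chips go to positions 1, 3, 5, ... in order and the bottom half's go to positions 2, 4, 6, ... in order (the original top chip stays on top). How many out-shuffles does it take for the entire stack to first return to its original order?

12

The out-shuffle permutes the 66 positions with cycle lengths [1, 1, 4, 12, 12, 12, 12, 12].
Every chip is home exactly when every cycle has completed a whole number of laps, i.e. after lcm(1, 4, 12) = 12 out-shuffles.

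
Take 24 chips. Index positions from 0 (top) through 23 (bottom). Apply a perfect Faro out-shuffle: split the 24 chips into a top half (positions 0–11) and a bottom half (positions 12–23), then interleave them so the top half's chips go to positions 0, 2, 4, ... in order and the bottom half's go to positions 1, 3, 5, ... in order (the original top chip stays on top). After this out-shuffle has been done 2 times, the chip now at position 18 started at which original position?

16

Work backwards from position 18, undoing one out-shuffle at a time:
18 ← 9 ← 16
So the chip now at position 18 started at position 16.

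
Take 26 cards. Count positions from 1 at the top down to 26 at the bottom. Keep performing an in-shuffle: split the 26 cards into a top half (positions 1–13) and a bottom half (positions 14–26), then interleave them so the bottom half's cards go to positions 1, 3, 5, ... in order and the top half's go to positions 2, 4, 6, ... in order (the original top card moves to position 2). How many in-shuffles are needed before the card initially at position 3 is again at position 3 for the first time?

Follow position 3 under repeated in-shuffles:
3 → 6 → 12 → 24 → 21 → 15 → 3
It first returns after 6 in-shuffles.

6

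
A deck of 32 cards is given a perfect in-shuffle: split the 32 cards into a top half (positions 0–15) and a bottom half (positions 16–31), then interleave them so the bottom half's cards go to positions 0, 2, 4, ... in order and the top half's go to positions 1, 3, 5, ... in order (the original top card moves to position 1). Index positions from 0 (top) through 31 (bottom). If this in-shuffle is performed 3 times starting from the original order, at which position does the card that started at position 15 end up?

28

Track the card's position through each in-shuffle:
15 → 31 → 30 → 28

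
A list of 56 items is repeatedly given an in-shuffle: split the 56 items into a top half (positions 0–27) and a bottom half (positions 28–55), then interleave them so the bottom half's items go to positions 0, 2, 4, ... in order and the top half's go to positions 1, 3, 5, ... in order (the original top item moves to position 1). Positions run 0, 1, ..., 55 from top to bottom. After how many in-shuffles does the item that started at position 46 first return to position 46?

Follow position 46 under repeated in-shuffles:
46 → 36 → 16 → 33 → 10 → 21 → 43 → 30 → 4 → 9 → 19 → 39 → 22 → 45 → 34 → 12 → 25 → 51 → 46
It first returns after 18 in-shuffles.

18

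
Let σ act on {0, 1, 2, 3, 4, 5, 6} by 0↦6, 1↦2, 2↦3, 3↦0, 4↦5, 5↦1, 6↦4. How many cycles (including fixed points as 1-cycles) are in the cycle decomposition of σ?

Cycle decomposition: (0 6 4 5 1 2 3).
1 cycle.

1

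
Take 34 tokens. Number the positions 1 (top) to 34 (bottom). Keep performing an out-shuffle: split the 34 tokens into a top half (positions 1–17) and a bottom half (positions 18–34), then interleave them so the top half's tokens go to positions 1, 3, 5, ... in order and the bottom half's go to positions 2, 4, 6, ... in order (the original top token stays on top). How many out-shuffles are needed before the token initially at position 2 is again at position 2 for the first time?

Follow position 2 under repeated out-shuffles:
2 → 3 → 5 → 9 → 17 → 33 → 32 → 30 → 26 → 18 → 2
It first returns after 10 out-shuffles.

10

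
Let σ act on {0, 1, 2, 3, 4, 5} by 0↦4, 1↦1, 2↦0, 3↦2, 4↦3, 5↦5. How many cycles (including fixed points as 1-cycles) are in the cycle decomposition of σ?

Cycle decomposition: (0 4 3 2) (1) (5).
3 cycles.

3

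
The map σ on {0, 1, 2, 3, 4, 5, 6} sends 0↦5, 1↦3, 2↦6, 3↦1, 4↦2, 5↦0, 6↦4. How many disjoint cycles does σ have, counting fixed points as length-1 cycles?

3

Cycle decomposition: (0 5) (1 3) (2 6 4).
3 cycles.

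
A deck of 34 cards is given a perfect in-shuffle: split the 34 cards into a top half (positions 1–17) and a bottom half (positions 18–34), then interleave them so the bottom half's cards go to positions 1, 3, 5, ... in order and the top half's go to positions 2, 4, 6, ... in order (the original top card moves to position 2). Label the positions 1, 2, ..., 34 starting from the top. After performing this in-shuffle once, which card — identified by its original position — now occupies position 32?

16

Work backwards from position 32, undoing one in-shuffle at a time:
32 ← 16
So the card now at position 32 started at position 16.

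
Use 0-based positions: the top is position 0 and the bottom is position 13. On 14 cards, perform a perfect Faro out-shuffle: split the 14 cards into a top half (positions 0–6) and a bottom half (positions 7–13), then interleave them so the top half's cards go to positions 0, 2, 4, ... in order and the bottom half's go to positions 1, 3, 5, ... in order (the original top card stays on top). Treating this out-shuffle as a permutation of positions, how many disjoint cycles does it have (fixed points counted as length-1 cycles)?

3

Trace each unvisited position around until it returns:
(0) (1 2 4 8 3 6 ... len 12) (13)
3 cycles in total.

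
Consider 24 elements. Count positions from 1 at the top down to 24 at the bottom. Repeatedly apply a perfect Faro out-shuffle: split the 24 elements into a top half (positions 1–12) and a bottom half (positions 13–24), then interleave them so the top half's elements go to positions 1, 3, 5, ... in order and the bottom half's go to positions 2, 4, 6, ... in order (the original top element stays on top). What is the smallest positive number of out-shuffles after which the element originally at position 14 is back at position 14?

11

Follow position 14 under repeated out-shuffles:
14 → 4 → 7 → 13 → 2 → 3 → 5 → 9 → 17 → 10 → 19 → 14
It first returns after 11 out-shuffles.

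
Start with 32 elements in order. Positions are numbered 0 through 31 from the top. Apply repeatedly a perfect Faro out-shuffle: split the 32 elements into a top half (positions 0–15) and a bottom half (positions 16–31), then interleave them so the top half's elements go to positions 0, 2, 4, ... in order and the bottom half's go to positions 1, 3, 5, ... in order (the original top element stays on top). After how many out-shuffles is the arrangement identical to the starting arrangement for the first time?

5

The out-shuffle permutes the 32 positions with cycle lengths [1, 1, 5, 5, 5, 5, 5, 5].
Every element is home exactly when every cycle has completed a whole number of laps, i.e. after lcm(1, 5) = 5 out-shuffles.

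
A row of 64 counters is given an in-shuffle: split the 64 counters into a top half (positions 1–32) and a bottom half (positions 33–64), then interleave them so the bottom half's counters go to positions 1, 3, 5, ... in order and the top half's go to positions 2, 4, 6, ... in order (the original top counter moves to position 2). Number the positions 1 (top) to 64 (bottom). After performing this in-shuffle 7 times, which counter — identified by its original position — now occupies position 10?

60

Work backwards from position 10, undoing one in-shuffle at a time:
10 ← 5 ← 35 ← 50 ← 25 ← 45 ← 55 ← 60
So the counter now at position 10 started at position 60.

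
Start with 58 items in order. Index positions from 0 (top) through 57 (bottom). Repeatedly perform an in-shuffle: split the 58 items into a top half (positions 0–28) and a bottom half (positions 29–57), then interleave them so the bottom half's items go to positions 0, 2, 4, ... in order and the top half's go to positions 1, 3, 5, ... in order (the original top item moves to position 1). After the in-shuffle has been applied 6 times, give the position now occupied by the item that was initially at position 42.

Track the item's position through each in-shuffle:
42 → 26 → 53 → 48 → 38 → 18 → 37

37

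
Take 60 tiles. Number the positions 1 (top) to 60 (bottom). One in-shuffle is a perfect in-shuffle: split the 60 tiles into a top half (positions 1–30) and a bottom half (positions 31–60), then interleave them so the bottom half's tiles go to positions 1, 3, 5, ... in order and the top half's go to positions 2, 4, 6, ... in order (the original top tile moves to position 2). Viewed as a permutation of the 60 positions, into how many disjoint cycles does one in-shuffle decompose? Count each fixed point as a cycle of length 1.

1

Trace each unvisited position around until it returns:
(1 2 4 8 16 32 ... len 60)
1 cycle in total.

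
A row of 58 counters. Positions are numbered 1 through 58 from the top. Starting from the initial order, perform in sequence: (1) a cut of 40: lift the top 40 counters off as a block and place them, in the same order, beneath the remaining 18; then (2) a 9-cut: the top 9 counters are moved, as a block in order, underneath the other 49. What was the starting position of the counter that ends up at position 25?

Undo the operations in reverse order, starting from position 25:
  undo op 2 (cut 9): 25 ← 34
  undo op 1 (cut 40): 34 ← 16
So the counter at position 25 came from original position 16.

16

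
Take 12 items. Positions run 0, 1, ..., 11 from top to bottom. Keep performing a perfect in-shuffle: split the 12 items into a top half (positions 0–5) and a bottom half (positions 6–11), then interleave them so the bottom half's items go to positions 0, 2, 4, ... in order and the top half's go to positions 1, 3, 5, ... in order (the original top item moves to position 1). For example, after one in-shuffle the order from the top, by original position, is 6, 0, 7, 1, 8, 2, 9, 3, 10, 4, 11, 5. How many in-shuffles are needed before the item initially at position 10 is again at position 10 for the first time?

Follow position 10 under repeated in-shuffles:
10 → 8 → 4 → 9 → 6 → 0 → 1 → 3 → 7 → 2 → 5 → 11 → 10
It first returns after 12 in-shuffles.

12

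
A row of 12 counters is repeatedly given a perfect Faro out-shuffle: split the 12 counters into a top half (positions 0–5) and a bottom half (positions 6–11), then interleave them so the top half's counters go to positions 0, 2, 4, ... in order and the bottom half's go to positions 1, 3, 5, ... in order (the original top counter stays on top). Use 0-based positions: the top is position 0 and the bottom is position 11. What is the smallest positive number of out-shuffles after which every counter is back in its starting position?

The out-shuffle permutes the 12 positions with cycle lengths [1, 1, 10].
Every counter is home exactly when every cycle has completed a whole number of laps, i.e. after lcm(1, 10) = 10 out-shuffles.

10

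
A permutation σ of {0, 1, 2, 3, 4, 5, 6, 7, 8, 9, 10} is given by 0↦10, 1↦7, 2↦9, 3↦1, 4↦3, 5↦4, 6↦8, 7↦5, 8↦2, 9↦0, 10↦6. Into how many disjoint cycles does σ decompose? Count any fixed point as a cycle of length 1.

2

Cycle decomposition: (0 10 6 8 2 9) (1 7 5 4 3).
2 cycles.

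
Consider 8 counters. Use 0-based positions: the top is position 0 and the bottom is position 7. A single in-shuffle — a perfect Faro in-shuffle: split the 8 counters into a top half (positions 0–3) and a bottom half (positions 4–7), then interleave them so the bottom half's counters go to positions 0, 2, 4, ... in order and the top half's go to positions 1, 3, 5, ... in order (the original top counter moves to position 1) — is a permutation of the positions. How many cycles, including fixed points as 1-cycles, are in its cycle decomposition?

2

Trace each unvisited position around until it returns:
(0 1 3 7 6 4) (2 5)
2 cycles in total.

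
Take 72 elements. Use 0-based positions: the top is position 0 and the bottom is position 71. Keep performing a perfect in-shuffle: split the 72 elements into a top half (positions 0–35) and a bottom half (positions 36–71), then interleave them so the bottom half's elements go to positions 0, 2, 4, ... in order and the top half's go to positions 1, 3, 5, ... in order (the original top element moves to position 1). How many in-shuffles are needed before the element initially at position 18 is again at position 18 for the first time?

9

Follow position 18 under repeated in-shuffles:
18 → 37 → 2 → 5 → 11 → 23 → 47 → 22 → 45 → 18
It first returns after 9 in-shuffles.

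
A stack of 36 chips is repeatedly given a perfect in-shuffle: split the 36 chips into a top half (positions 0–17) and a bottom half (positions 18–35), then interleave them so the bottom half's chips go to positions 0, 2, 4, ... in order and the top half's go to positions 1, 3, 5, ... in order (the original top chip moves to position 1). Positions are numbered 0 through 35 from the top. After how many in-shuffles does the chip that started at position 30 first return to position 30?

Follow position 30 under repeated in-shuffles:
30 → 24 → 12 → 25 → 14 → 29 → 22 → 8 → ... → 30 (length 36)
It first returns after 36 in-shuffles.

36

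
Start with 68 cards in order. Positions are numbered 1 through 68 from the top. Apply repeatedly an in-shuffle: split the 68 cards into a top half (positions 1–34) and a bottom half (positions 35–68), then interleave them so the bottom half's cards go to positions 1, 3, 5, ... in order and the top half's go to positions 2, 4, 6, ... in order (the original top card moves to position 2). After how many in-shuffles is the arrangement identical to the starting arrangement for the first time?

The in-shuffle permutes the 68 positions with cycle lengths [2, 11, 11, 22, 22].
Every card is home exactly when every cycle has completed a whole number of laps, i.e. after lcm(2, 11, 22) = 22 in-shuffles.

22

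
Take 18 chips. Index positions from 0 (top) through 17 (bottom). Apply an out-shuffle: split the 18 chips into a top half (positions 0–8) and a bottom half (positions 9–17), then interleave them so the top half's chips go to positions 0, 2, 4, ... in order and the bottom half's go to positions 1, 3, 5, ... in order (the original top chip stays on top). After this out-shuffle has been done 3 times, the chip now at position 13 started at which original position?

8

Work backwards from position 13, undoing one out-shuffle at a time:
13 ← 15 ← 16 ← 8
So the chip now at position 13 started at position 8.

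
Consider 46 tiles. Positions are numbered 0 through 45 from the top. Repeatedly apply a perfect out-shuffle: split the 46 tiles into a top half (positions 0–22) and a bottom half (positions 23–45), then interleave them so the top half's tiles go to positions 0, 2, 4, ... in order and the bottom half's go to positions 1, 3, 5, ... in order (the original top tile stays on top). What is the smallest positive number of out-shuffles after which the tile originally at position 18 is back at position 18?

Follow position 18 under repeated out-shuffles:
18 → 36 → 27 → 9 → 18
It first returns after 4 out-shuffles.

4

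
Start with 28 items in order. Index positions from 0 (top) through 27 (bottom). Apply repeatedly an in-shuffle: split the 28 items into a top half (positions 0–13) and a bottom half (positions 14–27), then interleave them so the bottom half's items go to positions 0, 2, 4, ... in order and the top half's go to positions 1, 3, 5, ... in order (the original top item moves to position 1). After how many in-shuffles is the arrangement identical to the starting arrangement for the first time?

28

The in-shuffle permutes the 28 positions with cycle lengths [28].
Every item is home exactly when every cycle has completed a whole number of laps, i.e. after lcm(28) = 28 in-shuffles.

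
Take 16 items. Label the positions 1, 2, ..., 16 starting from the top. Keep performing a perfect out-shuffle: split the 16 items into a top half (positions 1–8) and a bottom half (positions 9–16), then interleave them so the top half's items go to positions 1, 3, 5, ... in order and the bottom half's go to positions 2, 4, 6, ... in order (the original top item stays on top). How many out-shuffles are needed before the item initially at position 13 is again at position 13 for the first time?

Follow position 13 under repeated out-shuffles:
13 → 10 → 4 → 7 → 13
It first returns after 4 out-shuffles.

4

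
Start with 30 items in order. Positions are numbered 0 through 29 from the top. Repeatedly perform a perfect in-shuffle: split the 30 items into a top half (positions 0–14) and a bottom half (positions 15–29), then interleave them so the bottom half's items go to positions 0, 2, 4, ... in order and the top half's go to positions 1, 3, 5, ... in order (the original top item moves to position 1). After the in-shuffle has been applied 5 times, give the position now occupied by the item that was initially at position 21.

21

Track the item's position through each in-shuffle:
21 → 12 → 25 → 20 → 10 → 21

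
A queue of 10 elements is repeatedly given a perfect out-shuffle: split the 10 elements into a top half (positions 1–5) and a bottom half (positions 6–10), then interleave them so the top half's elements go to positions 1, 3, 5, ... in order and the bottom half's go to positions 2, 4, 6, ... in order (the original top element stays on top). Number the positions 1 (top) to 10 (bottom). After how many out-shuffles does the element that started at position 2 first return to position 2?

Follow position 2 under repeated out-shuffles:
2 → 3 → 5 → 9 → 8 → 6 → 2
It first returns after 6 out-shuffles.

6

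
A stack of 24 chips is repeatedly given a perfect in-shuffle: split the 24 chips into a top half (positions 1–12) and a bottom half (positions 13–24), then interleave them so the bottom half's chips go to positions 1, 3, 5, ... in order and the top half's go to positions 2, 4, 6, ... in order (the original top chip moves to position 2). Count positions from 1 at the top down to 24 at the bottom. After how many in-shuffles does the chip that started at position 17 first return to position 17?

Follow position 17 under repeated in-shuffles:
17 → 9 → 18 → 11 → 22 → 19 → 13 → 1 → 2 → 4 → 8 → 16 → 7 → 14 → 3 → 6 → 12 → 24 → 23 → 21 → 17
It first returns after 20 in-shuffles.

20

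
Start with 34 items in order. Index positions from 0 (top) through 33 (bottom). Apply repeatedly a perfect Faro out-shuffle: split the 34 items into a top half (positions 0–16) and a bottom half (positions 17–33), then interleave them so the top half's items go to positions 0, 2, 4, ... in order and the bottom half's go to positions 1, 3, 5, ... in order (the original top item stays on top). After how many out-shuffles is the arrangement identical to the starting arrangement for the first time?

10

The out-shuffle permutes the 34 positions with cycle lengths [1, 1, 2, 10, 10, 10].
Every item is home exactly when every cycle has completed a whole number of laps, i.e. after lcm(1, 2, 10) = 10 out-shuffles.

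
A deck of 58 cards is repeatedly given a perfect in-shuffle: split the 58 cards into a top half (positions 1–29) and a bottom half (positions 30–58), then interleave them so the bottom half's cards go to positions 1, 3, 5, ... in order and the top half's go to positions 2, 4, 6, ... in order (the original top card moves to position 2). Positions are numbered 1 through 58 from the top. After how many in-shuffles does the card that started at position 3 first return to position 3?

Follow position 3 under repeated in-shuffles:
3 → 6 → 12 → 24 → 48 → 37 → 15 → 30 → ... → 3 (length 58)
It first returns after 58 in-shuffles.

58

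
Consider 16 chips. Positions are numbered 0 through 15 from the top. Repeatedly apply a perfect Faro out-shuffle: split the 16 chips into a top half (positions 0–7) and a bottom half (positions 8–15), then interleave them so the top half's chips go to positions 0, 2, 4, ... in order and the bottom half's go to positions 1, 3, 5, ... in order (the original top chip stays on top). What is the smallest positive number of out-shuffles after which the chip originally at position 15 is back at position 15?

1

Position 15 is fixed by the out-shuffle; it is already back after 1 application.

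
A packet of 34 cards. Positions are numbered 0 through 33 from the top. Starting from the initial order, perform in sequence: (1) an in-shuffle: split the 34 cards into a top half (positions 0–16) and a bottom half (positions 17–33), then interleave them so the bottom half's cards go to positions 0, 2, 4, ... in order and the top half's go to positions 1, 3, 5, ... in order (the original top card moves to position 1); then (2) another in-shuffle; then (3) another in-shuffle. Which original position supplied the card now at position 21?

Undo the operations in reverse order, starting from position 21:
  undo op 3 (in-shuffle, from top half): 21 ← 10
  undo op 2 (in-shuffle, from bottom half): 10 ← 22
  undo op 1 (in-shuffle, from bottom half): 22 ← 28
So the card at position 21 came from original position 28.

28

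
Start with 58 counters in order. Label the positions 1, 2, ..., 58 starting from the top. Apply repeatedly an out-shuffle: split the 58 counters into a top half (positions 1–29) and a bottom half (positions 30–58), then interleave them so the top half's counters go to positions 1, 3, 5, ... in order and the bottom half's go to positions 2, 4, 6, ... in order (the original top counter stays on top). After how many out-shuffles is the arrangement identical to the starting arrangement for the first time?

The out-shuffle permutes the 58 positions with cycle lengths [1, 1, 2, 18, 18, 18].
Every counter is home exactly when every cycle has completed a whole number of laps, i.e. after lcm(1, 2, 18) = 18 out-shuffles.

18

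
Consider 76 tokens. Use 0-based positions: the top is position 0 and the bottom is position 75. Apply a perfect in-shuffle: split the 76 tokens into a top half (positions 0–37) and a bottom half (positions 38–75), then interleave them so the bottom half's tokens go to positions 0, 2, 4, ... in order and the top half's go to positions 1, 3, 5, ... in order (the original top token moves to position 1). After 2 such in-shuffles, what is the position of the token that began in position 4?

19

Track the token's position through each in-shuffle:
4 → 9 → 19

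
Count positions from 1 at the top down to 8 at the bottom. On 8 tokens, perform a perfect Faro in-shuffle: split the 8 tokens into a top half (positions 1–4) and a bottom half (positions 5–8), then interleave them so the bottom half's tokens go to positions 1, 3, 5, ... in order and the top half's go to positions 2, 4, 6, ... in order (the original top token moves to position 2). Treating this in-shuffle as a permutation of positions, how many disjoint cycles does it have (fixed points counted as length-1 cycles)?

2

Trace each unvisited position around until it returns:
(1 2 4 8 7 5) (3 6)
2 cycles in total.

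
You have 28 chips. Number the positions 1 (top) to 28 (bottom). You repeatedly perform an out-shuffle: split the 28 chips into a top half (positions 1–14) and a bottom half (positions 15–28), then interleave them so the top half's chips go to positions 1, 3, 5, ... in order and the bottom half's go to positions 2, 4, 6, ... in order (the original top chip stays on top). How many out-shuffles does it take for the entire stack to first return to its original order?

18

The out-shuffle permutes the 28 positions with cycle lengths [1, 1, 2, 6, 18].
Every chip is home exactly when every cycle has completed a whole number of laps, i.e. after lcm(1, 2, 6, 18) = 18 out-shuffles.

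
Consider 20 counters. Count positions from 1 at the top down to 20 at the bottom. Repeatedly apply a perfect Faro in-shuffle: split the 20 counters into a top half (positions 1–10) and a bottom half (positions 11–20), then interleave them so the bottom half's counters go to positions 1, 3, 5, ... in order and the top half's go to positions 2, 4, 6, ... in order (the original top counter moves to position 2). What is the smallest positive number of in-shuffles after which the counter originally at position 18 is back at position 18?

Follow position 18 under repeated in-shuffles:
18 → 15 → 9 → 18
It first returns after 3 in-shuffles.

3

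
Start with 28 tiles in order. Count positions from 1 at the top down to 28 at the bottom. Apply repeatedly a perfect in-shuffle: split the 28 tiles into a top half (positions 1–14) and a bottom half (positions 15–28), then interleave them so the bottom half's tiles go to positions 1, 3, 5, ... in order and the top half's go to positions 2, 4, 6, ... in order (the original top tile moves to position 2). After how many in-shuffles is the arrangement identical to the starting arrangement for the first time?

The in-shuffle permutes the 28 positions with cycle lengths [28].
Every tile is home exactly when every cycle has completed a whole number of laps, i.e. after lcm(28) = 28 in-shuffles.

28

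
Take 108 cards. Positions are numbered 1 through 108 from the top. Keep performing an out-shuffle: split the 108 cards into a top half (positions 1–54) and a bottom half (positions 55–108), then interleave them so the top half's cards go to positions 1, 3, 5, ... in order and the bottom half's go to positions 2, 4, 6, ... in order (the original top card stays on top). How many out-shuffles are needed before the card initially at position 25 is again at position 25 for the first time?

Follow position 25 under repeated out-shuffles:
25 → 49 → 97 → 86 → 64 → 20 → 39 → 77 → ... → 25 (length 106)
It first returns after 106 out-shuffles.

106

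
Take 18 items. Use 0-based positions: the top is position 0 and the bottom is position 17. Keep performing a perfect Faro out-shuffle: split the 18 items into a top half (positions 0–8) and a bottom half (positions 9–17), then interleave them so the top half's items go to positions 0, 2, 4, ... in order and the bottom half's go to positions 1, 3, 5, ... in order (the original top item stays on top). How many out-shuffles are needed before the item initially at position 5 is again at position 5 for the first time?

Follow position 5 under repeated out-shuffles:
5 → 10 → 3 → 6 → 12 → 7 → 14 → 11 → 5
It first returns after 8 out-shuffles.

8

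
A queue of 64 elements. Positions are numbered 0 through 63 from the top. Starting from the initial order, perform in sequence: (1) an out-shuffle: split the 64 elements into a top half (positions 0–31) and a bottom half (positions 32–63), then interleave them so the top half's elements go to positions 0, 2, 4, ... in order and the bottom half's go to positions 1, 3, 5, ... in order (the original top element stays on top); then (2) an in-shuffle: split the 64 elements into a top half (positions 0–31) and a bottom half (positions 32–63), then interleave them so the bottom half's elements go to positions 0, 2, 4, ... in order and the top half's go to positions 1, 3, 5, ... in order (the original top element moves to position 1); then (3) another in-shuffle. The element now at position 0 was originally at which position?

Undo the operations in reverse order, starting from position 0:
  undo op 3 (in-shuffle, from bottom half): 0 ← 32
  undo op 2 (in-shuffle, from bottom half): 32 ← 48
  undo op 1 (out-shuffle, from top half): 48 ← 24
So the element at position 0 came from original position 24.

24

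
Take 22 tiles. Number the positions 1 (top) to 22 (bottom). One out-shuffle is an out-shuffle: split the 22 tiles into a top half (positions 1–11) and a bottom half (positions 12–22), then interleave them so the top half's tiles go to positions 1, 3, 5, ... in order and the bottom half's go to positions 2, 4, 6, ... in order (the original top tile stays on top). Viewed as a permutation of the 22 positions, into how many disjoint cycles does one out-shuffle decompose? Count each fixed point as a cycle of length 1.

7

Trace each unvisited position around until it returns:
(1) (2 3 5 9 17 12) (4 7 13) (6 11 21 20 18 14) (8 15) (10 19 16) (22)
7 cycles in total.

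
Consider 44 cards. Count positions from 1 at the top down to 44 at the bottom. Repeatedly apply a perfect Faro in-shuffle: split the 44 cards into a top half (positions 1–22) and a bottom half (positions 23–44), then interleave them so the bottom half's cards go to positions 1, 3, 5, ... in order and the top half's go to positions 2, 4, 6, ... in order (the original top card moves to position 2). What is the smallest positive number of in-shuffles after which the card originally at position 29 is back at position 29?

Follow position 29 under repeated in-shuffles:
29 → 13 → 26 → 7 → 14 → 28 → 11 → 22 → 44 → 43 → 41 → 37 → 29
It first returns after 12 in-shuffles.

12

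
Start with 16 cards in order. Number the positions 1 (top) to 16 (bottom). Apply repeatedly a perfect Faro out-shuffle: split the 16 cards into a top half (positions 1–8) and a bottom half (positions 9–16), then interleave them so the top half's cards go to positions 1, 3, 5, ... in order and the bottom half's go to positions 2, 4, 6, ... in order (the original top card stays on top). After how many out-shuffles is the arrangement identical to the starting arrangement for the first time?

4

The out-shuffle permutes the 16 positions with cycle lengths [1, 1, 2, 4, 4, 4].
Every card is home exactly when every cycle has completed a whole number of laps, i.e. after lcm(1, 2, 4) = 4 out-shuffles.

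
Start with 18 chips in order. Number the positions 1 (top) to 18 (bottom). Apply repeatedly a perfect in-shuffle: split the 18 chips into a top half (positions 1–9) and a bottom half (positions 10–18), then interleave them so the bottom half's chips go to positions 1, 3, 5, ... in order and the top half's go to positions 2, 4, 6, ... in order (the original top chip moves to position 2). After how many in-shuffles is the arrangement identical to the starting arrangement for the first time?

18

The in-shuffle permutes the 18 positions with cycle lengths [18].
Every chip is home exactly when every cycle has completed a whole number of laps, i.e. after lcm(18) = 18 in-shuffles.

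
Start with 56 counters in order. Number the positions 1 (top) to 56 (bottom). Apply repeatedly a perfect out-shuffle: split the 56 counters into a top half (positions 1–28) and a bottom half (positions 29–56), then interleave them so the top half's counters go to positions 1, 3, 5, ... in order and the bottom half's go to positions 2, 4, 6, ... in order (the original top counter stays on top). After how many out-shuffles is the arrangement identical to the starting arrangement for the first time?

20

The out-shuffle permutes the 56 positions with cycle lengths [1, 1, 4, 10, 20, 20].
Every counter is home exactly when every cycle has completed a whole number of laps, i.e. after lcm(1, 4, 10, 20) = 20 out-shuffles.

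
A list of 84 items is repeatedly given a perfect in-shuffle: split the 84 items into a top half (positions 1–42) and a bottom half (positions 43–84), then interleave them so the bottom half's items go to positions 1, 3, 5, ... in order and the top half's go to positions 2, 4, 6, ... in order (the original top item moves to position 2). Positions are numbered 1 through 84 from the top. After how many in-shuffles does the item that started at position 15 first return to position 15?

Follow position 15 under repeated in-shuffles:
15 → 30 → 60 → 35 → 70 → 55 → 25 → 50 → 15
It first returns after 8 in-shuffles.

8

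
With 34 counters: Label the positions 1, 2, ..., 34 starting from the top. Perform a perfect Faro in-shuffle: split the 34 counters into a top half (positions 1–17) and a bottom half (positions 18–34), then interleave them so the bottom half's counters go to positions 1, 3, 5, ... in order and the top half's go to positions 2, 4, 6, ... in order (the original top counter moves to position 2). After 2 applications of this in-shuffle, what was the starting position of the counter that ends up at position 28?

Work backwards from position 28, undoing one in-shuffle at a time:
28 ← 14 ← 7
So the counter now at position 28 started at position 7.

7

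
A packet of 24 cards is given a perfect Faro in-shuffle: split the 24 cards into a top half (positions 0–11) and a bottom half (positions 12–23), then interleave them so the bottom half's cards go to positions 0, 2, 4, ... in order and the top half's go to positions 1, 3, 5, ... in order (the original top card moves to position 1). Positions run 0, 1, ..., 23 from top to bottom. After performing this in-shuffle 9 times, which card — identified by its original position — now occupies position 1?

Work backwards from position 1, undoing one in-shuffle at a time:
1 ← 0 ← 12 ← 18 ← 21 ← 10 ← 17 ← 8 ← 16 ← 20
So the card now at position 1 started at position 20.

20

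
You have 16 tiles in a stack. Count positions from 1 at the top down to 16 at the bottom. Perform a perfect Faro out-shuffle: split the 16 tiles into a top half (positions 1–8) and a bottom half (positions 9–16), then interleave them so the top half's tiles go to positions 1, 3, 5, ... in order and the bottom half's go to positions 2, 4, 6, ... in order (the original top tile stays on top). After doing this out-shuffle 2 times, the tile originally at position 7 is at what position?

Track the tile's position through each out-shuffle:
7 → 13 → 10

10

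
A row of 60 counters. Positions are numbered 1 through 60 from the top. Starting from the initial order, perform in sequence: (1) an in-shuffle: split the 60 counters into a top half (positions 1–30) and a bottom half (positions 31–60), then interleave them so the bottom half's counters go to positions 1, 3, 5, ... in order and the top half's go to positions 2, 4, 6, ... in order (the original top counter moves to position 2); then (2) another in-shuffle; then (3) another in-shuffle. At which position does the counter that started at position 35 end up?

Track the counter from position 35 forward through each operation:
  after op 1 (in-shuffle): 35 → 9
  after op 2 (in-shuffle): 9 → 18
  after op 3 (in-shuffle): 18 → 36

36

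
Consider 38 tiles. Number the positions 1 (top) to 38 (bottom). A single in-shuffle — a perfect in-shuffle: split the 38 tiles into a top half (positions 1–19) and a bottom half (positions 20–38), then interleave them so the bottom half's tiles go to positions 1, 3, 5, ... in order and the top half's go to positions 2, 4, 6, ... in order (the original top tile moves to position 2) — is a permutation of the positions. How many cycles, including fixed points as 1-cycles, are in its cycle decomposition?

Trace each unvisited position around until it returns:
(1 2 4 8 16 32 ... len 12) (3 6 12 24 9 18 ... len 12) (7 14 28 17 34 29 ... len 12) (13 26)
4 cycles in total.

4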